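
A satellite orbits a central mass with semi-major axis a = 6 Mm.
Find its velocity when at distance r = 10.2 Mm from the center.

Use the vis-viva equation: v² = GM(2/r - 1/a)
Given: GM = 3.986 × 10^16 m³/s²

Convert to SI: a = 6 Mm = 6e+06 m; r = 10.2 Mm = 1.02e+07 m.
Vis-viva: v = √(GM · (2/r − 1/a)).
2/r − 1/a = 2/1.02e+07 − 1/6e+06 = 2.94118e-08 m⁻¹.
v = √(3.986e+16 · 2.94118e-08) m/s ≈ 3.424e+04 m/s = 34.24 km/s.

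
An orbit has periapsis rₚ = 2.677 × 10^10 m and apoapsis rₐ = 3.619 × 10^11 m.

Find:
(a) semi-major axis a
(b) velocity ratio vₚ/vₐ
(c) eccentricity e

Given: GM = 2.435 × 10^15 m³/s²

(a) a = (rₚ + rₐ)/2 = (2.677e+10 + 3.619e+11)/2 ≈ 1.943e+11 m
(b) Conservation of angular momentum (rₚvₚ = rₐvₐ) gives vₚ/vₐ = rₐ/rₚ = 3.619e+11/2.677e+10 ≈ 13.52
(c) e = (rₐ − rₚ)/(rₐ + rₚ) = (3.619e+11 − 2.677e+10)/(3.619e+11 + 2.677e+10) ≈ 0.8622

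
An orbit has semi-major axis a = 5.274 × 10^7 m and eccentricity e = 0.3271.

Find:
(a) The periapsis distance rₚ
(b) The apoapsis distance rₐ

(a) rₚ = a(1 − e) = 5.274e+07 · (1 − 0.3271) = 5.274e+07 · 0.6729 ≈ 3.549e+07 m = 3.549 × 10^7 m.
(b) rₐ = a(1 + e) = 5.274e+07 · (1 + 0.3271) = 5.274e+07 · 1.3271 ≈ 6.999e+07 m = 6.999 × 10^7 m.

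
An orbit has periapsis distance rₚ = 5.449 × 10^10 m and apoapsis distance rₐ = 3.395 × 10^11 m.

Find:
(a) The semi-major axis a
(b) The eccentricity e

(a) a = (rₚ + rₐ) / 2 = (5.449e+10 + 3.395e+11) / 2 ≈ 1.97e+11 m = 1.97 × 10^11 m.
(b) e = (rₐ − rₚ) / (rₐ + rₚ) = (3.395e+11 − 5.449e+10) / (3.395e+11 + 5.449e+10) ≈ 0.7234.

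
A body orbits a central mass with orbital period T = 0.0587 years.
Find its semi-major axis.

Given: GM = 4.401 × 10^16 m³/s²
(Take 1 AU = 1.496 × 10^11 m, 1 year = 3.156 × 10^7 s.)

Convert to SI: T = 0.0587 years = 1.85257e+06 s.
Invert Kepler's third law: a = (GM · T² / (4π²))^(1/3).
Substituting T = 1.85257e+06 s and GM = 4.401e+16 m³/s²:
a = (4.401e+16 · (1.85257e+06)² / (4π²))^(1/3) m
a ≈ 1.564e+09 m = 0.01045 AU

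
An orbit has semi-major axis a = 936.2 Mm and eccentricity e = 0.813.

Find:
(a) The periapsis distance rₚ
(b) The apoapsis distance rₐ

Convert to SI: a = 936.2 Mm = 9.362e+08 m.
(a) rₚ = a(1 − e) = 9.362e+08 · (1 − 0.813) = 9.362e+08 · 0.187 ≈ 1.751e+08 m = 175.1 Mm.
(b) rₐ = a(1 + e) = 9.362e+08 · (1 + 0.813) = 9.362e+08 · 1.813 ≈ 1.697e+09 m = 1.697 Gm.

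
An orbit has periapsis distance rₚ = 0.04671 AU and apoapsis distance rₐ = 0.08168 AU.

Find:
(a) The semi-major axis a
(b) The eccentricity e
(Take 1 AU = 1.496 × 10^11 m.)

Convert to SI: rₚ = 0.04671 AU = 6.98782e+09 m; rₐ = 0.08168 AU = 1.22193e+10 m.
(a) a = (rₚ + rₐ) / 2 = (6.98782e+09 + 1.22193e+10) / 2 ≈ 9.604e+09 m = 0.0642 AU.
(b) e = (rₐ − rₚ) / (rₐ + rₚ) = (1.22193e+10 − 6.98782e+09) / (1.22193e+10 + 6.98782e+09) ≈ 0.2724.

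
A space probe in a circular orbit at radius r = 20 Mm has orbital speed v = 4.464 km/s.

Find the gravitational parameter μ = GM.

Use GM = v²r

Convert to SI: r = 20 Mm = 2e+07 m; v = 4.464 km/s = 4464 m/s.
For a circular orbit v² = GM/r, so GM = v² · r.
GM = (4464)² · 2e+07 m³/s² ≈ 3.985e+14 m³/s² = 3.985 × 10^14 m³/s².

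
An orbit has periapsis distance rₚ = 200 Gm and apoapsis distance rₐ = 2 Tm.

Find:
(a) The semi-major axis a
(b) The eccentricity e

Convert to SI: rₚ = 200 Gm = 2e+11 m; rₐ = 2 Tm = 2e+12 m.
(a) a = (rₚ + rₐ) / 2 = (2e+11 + 2e+12) / 2 ≈ 1.1e+12 m = 1.1 Tm.
(b) e = (rₐ − rₚ) / (rₐ + rₚ) = (2e+12 − 2e+11) / (2e+12 + 2e+11) ≈ 0.8182.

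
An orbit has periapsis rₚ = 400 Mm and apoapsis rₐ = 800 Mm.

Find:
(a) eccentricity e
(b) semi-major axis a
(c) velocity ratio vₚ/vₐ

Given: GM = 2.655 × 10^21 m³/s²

Convert to SI: rₚ = 400 Mm = 4e+08 m; rₐ = 800 Mm = 8e+08 m.
(a) e = (rₐ − rₚ)/(rₐ + rₚ) = (8e+08 − 4e+08)/(8e+08 + 4e+08) ≈ 0.3333
(b) a = (rₚ + rₐ)/2 = (4e+08 + 8e+08)/2 ≈ 6e+08 m
(c) Conservation of angular momentum (rₚvₚ = rₐvₐ) gives vₚ/vₐ = rₐ/rₚ = 8e+08/4e+08 ≈ 2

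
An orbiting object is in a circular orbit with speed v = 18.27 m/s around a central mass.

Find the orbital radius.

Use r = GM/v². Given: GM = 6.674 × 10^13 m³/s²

For a circular orbit, v² = GM / r, so r = GM / v².
r = 6.674e+13 / (18.27)² m ≈ 1.999e+11 m = 199.9 Gm.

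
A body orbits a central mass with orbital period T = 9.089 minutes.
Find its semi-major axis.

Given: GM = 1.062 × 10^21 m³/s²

Convert to SI: T = 9.089 minutes = 545.34 s.
Invert Kepler's third law: a = (GM · T² / (4π²))^(1/3).
Substituting T = 545.34 s and GM = 1.062e+21 m³/s²:
a = (1.062e+21 · (545.34)² / (4π²))^(1/3) m
a ≈ 2e+08 m = 200 Mm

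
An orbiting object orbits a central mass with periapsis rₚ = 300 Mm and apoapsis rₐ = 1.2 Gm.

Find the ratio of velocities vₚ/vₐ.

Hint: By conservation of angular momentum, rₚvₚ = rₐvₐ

Convert to SI: rₚ = 300 Mm = 3e+08 m; rₐ = 1.2 Gm = 1.2e+09 m.
Conservation of angular momentum gives rₚvₚ = rₐvₐ, so vₚ/vₐ = rₐ/rₚ.
vₚ/vₐ = 1.2e+09 / 3e+08 ≈ 4.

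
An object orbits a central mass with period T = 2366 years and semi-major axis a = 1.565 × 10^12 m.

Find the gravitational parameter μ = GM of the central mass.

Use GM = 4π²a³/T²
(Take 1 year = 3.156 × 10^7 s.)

Convert to SI: T = 2366 years = 7.4671e+10 s.
GM = 4π² · a³ / T².
GM = 4π² · (1.565e+12)³ / (7.4671e+10)² m³/s² ≈ 2.714e+16 m³/s² = 2.714 × 10^16 m³/s².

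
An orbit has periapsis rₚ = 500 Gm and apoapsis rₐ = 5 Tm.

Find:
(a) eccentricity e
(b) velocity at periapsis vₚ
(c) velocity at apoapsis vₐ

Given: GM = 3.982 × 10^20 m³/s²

Convert to SI: rₚ = 500 Gm = 5e+11 m; rₐ = 5 Tm = 5e+12 m.
(a) e = (rₐ − rₚ)/(rₐ + rₚ) = (5e+12 − 5e+11)/(5e+12 + 5e+11) ≈ 0.8182
(b) With a = (rₚ + rₐ)/2 = 2.75e+12 m, vₚ = √(GM (2/rₚ − 1/a)) = √(3.982e+20 · (2/5e+11 − 1/2.75e+12)) m/s ≈ 3.805e+04 m/s
(c) With a = (rₚ + rₐ)/2 = 2.75e+12 m, vₐ = √(GM (2/rₐ − 1/a)) = √(3.982e+20 · (2/5e+12 − 1/2.75e+12)) m/s ≈ 3805 m/s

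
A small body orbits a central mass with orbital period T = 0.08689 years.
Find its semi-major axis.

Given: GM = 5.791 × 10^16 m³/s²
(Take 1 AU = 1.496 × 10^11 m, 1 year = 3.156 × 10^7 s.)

Convert to SI: T = 0.08689 years = 2.74225e+06 s.
Invert Kepler's third law: a = (GM · T² / (4π²))^(1/3).
Substituting T = 2.74225e+06 s and GM = 5.791e+16 m³/s²:
a = (5.791e+16 · (2.74225e+06)² / (4π²))^(1/3) m
a ≈ 2.226e+09 m = 0.01488 AU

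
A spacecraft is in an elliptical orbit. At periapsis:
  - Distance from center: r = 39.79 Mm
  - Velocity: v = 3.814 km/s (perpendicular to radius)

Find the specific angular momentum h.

Convert to SI: r = 39.79 Mm = 3.979e+07 m; v = 3.814 km/s = 3814 m/s.
With v perpendicular to r, h = r · v.
h = 3.979e+07 · 3814 m²/s ≈ 1.518e+11 m²/s.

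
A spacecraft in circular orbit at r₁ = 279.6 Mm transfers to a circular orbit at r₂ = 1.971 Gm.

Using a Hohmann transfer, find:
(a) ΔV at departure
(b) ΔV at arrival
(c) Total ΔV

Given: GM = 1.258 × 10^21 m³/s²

Convert to SI: r₁ = 279.6 Mm = 2.796e+08 m; r₂ = 1.971 Gm = 1.971e+09 m.
Transfer semi-major axis: a_t = (r₁ + r₂)/2 = (2.796e+08 + 1.971e+09)/2 = 1.1253e+09 m.
Circular speeds: v₁ = √(GM/r₁) = 2.12115e+06 m/s, v₂ = √(GM/r₂) = 798908 m/s.
Transfer speeds (vis-viva v² = GM(2/r − 1/a_t)): v₁ᵗ = 2.80725e+06 m/s, v₂ᵗ = 398228 m/s.
(a) ΔV₁ = |v₁ᵗ − v₁| ≈ 6.861e+05 m/s = 686.1 km/s.
(b) ΔV₂ = |v₂ − v₂ᵗ| ≈ 4.007e+05 m/s = 400.7 km/s.
(c) ΔV_total = ΔV₁ + ΔV₂ ≈ 1.087e+06 m/s = 1087 km/s.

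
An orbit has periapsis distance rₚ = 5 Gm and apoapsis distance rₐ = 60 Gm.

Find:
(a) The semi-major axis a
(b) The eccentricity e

Convert to SI: rₚ = 5 Gm = 5e+09 m; rₐ = 60 Gm = 6e+10 m.
(a) a = (rₚ + rₐ) / 2 = (5e+09 + 6e+10) / 2 ≈ 3.25e+10 m = 32.5 Gm.
(b) e = (rₐ − rₚ) / (rₐ + rₚ) = (6e+10 − 5e+09) / (6e+10 + 5e+09) ≈ 0.8462.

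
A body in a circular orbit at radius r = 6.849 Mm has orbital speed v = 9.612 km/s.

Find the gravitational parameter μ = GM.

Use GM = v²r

Convert to SI: r = 6.849 Mm = 6.849e+06 m; v = 9.612 km/s = 9612 m/s.
For a circular orbit v² = GM/r, so GM = v² · r.
GM = (9612)² · 6.849e+06 m³/s² ≈ 6.328e+14 m³/s² = 6.328 × 10^14 m³/s².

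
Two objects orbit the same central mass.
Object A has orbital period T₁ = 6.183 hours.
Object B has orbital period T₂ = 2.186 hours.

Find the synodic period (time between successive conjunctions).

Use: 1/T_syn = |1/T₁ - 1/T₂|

Convert to SI: T₁ = 6.183 hours = 22258.8 s; T₂ = 2.186 hours = 7869.6 s.
T_syn = |T₁ · T₂ / (T₁ − T₂)|.
T_syn = |22258.8 · 7869.6 / (22258.8 − 7869.6)| s ≈ 1.217e+04 s = 3.382 hours.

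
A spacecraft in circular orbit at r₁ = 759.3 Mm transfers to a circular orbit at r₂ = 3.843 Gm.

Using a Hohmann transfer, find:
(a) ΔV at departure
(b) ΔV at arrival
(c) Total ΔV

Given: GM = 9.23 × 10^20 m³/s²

Convert to SI: r₁ = 759.3 Mm = 7.593e+08 m; r₂ = 3.843 Gm = 3.843e+09 m.
Transfer semi-major axis: a_t = (r₁ + r₂)/2 = (7.593e+08 + 3.843e+09)/2 = 2.30115e+09 m.
Circular speeds: v₁ = √(GM/r₁) = 1.10254e+06 m/s, v₂ = √(GM/r₂) = 490079 m/s.
Transfer speeds (vis-viva v² = GM(2/r − 1/a_t)): v₁ᵗ = 1.42481e+06 m/s, v₂ᵗ = 281514 m/s.
(a) ΔV₁ = |v₁ᵗ − v₁| ≈ 3.223e+05 m/s = 322.3 km/s.
(b) ΔV₂ = |v₂ − v₂ᵗ| ≈ 2.086e+05 m/s = 208.6 km/s.
(c) ΔV_total = ΔV₁ + ΔV₂ ≈ 5.308e+05 m/s = 530.8 km/s.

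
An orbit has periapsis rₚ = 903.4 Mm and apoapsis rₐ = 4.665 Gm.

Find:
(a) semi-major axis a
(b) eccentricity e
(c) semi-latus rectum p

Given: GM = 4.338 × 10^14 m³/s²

Convert to SI: rₚ = 903.4 Mm = 9.034e+08 m; rₐ = 4.665 Gm = 4.665e+09 m.
(a) a = (rₚ + rₐ)/2 = (9.034e+08 + 4.665e+09)/2 ≈ 2.784e+09 m
(b) e = (rₐ − rₚ)/(rₐ + rₚ) = (4.665e+09 − 9.034e+08)/(4.665e+09 + 9.034e+08) ≈ 0.6755
(c) From a = (rₚ + rₐ)/2 = 2.7842e+09 m and e = (rₐ − rₚ)/(rₐ + rₚ) = 0.675526, p = a(1 − e²) = 2.7842e+09 · (1 − (0.675526)²) ≈ 1.514e+09 m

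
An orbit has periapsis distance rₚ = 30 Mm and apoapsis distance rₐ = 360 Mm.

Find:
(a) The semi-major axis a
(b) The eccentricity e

Convert to SI: rₚ = 30 Mm = 3e+07 m; rₐ = 360 Mm = 3.6e+08 m.
(a) a = (rₚ + rₐ) / 2 = (3e+07 + 3.6e+08) / 2 ≈ 1.95e+08 m = 195 Mm.
(b) e = (rₐ − rₚ) / (rₐ + rₚ) = (3.6e+08 − 3e+07) / (3.6e+08 + 3e+07) ≈ 0.8462.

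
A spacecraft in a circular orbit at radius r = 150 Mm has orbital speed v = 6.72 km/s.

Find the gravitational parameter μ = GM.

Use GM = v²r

Convert to SI: r = 150 Mm = 1.5e+08 m; v = 6.72 km/s = 6720 m/s.
For a circular orbit v² = GM/r, so GM = v² · r.
GM = (6720)² · 1.5e+08 m³/s² ≈ 6.774e+15 m³/s² = 6.774 × 10^15 m³/s².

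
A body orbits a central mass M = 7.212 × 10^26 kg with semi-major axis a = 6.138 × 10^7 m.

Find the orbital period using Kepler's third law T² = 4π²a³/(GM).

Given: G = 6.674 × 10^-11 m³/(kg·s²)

GM = G · M = 6.674e-11 · 7.212e+26 = 4.81329e+16 m³/s².
Kepler's third law: T = 2π √(a³ / GM).
Substituting a = 6.138e+07 m and GM = 4.81329e+16 m³/s²:
T = 2π √((6.138e+07)³ / 4.81329e+16) s
T ≈ 1.377e+04 s = 3.826 hours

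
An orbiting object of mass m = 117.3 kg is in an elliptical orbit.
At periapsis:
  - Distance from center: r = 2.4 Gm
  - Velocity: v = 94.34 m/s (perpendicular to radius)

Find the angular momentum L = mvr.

Convert to SI: r = 2.4 Gm = 2.4e+09 m.
Since v is perpendicular to r, L = m · v · r.
L = 117.3 · 94.34 · 2.4e+09 kg·m²/s ≈ 2.656e+13 kg·m²/s.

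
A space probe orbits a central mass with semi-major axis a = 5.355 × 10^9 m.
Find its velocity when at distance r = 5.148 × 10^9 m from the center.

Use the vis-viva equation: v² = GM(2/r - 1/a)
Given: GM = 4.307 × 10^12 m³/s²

Vis-viva: v = √(GM · (2/r − 1/a)).
2/r − 1/a = 2/5.148e+09 − 1/5.355e+09 = 2.01759e-10 m⁻¹.
v = √(4.307e+12 · 2.01759e-10) m/s ≈ 29.48 m/s = 29.48 m/s.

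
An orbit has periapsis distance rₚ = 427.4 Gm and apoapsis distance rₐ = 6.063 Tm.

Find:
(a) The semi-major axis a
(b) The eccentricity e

Convert to SI: rₚ = 427.4 Gm = 4.274e+11 m; rₐ = 6.063 Tm = 6.063e+12 m.
(a) a = (rₚ + rₐ) / 2 = (4.274e+11 + 6.063e+12) / 2 ≈ 3.245e+12 m = 3.245 Tm.
(b) e = (rₐ − rₚ) / (rₐ + rₚ) = (6.063e+12 − 4.274e+11) / (6.063e+12 + 4.274e+11) ≈ 0.8683.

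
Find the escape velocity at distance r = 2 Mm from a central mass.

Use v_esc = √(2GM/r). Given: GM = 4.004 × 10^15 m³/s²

Convert to SI: r = 2 Mm = 2e+06 m.
Escape velocity comes from setting total energy to zero: ½v² − GM/r = 0 ⇒ v_esc = √(2GM / r).
v_esc = √(2 · 4.004e+15 / 2e+06) m/s ≈ 6.328e+04 m/s = 63.28 km/s.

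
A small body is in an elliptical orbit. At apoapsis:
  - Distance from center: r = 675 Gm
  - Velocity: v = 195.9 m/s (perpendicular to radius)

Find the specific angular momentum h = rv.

Convert to SI: r = 675 Gm = 6.75e+11 m.
With v perpendicular to r, h = r · v.
h = 6.75e+11 · 195.9 m²/s ≈ 1.322e+14 m²/s.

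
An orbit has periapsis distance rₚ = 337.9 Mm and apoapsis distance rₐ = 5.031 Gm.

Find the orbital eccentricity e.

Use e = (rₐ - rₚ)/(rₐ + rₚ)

Convert to SI: rₚ = 337.9 Mm = 3.379e+08 m; rₐ = 5.031 Gm = 5.031e+09 m.
e = (rₐ − rₚ) / (rₐ + rₚ).
e = (5.031e+09 − 3.379e+08) / (5.031e+09 + 3.379e+08) = 4.6931e+09 / 5.3689e+09 ≈ 0.8741.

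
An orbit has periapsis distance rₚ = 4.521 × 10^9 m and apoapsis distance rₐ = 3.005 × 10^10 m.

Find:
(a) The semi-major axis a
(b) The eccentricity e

(a) a = (rₚ + rₐ) / 2 = (4.521e+09 + 3.005e+10) / 2 ≈ 1.729e+10 m = 1.729 × 10^10 m.
(b) e = (rₐ − rₚ) / (rₐ + rₚ) = (3.005e+10 − 4.521e+09) / (3.005e+10 + 4.521e+09) ≈ 0.7385.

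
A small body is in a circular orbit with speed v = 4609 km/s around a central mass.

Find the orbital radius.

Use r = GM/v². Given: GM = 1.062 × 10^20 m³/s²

Convert to SI: v = 4609 km/s = 4.609e+06 m/s.
For a circular orbit, v² = GM / r, so r = GM / v².
r = 1.062e+20 / (4.609e+06)² m ≈ 4.999e+06 m = 4.999 Mm.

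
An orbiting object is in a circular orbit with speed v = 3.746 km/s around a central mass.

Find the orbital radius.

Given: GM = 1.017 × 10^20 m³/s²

Convert to SI: v = 3.746 km/s = 3746 m/s.
For a circular orbit, v² = GM / r, so r = GM / v².
r = 1.017e+20 / (3746)² m ≈ 7.247e+12 m = 7.247 × 10^12 m.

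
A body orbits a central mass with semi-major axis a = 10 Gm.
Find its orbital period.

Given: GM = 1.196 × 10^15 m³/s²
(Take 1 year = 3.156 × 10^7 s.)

Convert to SI: a = 10 Gm = 1e+10 m.
Kepler's third law: T = 2π √(a³ / GM).
Substituting a = 1e+10 m and GM = 1.196e+15 m³/s²:
T = 2π √((1e+10)³ / 1.196e+15) s
T ≈ 1.817e+08 s = 5.757 years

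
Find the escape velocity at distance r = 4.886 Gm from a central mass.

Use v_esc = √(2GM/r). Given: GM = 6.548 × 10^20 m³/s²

Convert to SI: r = 4.886 Gm = 4.886e+09 m.
Escape velocity comes from setting total energy to zero: ½v² − GM/r = 0 ⇒ v_esc = √(2GM / r).
v_esc = √(2 · 6.548e+20 / 4.886e+09) m/s ≈ 5.177e+05 m/s = 517.7 km/s.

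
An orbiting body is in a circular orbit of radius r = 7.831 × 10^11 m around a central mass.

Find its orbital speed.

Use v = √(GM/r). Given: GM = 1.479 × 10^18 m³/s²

For a circular orbit, gravity supplies the centripetal force, so v = √(GM / r).
v = √(1.479e+18 / 7.831e+11) m/s ≈ 1374 m/s = 1.374 km/s.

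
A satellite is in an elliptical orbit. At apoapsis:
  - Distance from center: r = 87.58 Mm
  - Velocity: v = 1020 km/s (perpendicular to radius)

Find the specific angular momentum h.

Convert to SI: r = 87.58 Mm = 8.758e+07 m; v = 1020 km/s = 1.02e+06 m/s.
With v perpendicular to r, h = r · v.
h = 8.758e+07 · 1.02e+06 m²/s ≈ 8.933e+13 m²/s.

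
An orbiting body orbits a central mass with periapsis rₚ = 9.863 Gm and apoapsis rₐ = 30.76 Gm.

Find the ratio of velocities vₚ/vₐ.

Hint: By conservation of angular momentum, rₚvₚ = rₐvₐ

Convert to SI: rₚ = 9.863 Gm = 9.863e+09 m; rₐ = 30.76 Gm = 3.076e+10 m.
Conservation of angular momentum gives rₚvₚ = rₐvₐ, so vₚ/vₐ = rₐ/rₚ.
vₚ/vₐ = 3.076e+10 / 9.863e+09 ≈ 3.119.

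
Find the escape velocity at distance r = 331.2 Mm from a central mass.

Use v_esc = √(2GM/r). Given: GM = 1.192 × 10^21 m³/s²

Convert to SI: r = 331.2 Mm = 3.312e+08 m.
Escape velocity comes from setting total energy to zero: ½v² − GM/r = 0 ⇒ v_esc = √(2GM / r).
v_esc = √(2 · 1.192e+21 / 3.312e+08) m/s ≈ 2.683e+06 m/s = 2683 km/s.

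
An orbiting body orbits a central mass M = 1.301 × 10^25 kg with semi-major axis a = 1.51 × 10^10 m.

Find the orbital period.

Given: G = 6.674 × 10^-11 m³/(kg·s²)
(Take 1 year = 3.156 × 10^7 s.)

GM = G · M = 6.674e-11 · 1.301e+25 = 8.68287e+14 m³/s².
Kepler's third law: T = 2π √(a³ / GM).
Substituting a = 1.51e+10 m and GM = 8.68287e+14 m³/s²:
T = 2π √((1.51e+10)³ / 8.68287e+14) s
T ≈ 3.957e+08 s = 12.54 years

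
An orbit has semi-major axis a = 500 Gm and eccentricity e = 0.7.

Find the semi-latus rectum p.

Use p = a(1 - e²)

Convert to SI: a = 500 Gm = 5e+11 m.
p = a (1 − e²).
p = 5e+11 · (1 − (0.7)²) = 5e+11 · 0.51 ≈ 2.55e+11 m = 255 Gm.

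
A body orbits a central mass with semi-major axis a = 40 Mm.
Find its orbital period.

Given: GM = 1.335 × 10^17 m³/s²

Convert to SI: a = 40 Mm = 4e+07 m.
Kepler's third law: T = 2π √(a³ / GM).
Substituting a = 4e+07 m and GM = 1.335e+17 m³/s²:
T = 2π √((4e+07)³ / 1.335e+17) s
T ≈ 4350 s = 1.208 hours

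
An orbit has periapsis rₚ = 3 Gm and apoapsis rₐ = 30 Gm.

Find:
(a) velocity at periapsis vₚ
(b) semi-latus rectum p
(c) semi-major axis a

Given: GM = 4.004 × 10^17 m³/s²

Convert to SI: rₚ = 3 Gm = 3e+09 m; rₐ = 30 Gm = 3e+10 m.
(a) With a = (rₚ + rₐ)/2 = 1.65e+10 m, vₚ = √(GM (2/rₚ − 1/a)) = √(4.004e+17 · (2/3e+09 − 1/1.65e+10)) m/s ≈ 1.558e+04 m/s
(b) From a = (rₚ + rₐ)/2 = 1.65e+10 m and e = (rₐ − rₚ)/(rₐ + rₚ) = 0.818182, p = a(1 − e²) = 1.65e+10 · (1 − (0.818182)²) ≈ 5.455e+09 m
(c) a = (rₚ + rₐ)/2 = (3e+09 + 3e+10)/2 ≈ 1.65e+10 m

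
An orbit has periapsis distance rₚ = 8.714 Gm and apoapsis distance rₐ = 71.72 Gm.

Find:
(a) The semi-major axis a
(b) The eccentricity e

Convert to SI: rₚ = 8.714 Gm = 8.714e+09 m; rₐ = 71.72 Gm = 7.172e+10 m.
(a) a = (rₚ + rₐ) / 2 = (8.714e+09 + 7.172e+10) / 2 ≈ 4.022e+10 m = 40.22 Gm.
(b) e = (rₐ − rₚ) / (rₐ + rₚ) = (7.172e+10 − 8.714e+09) / (7.172e+10 + 8.714e+09) ≈ 0.7833.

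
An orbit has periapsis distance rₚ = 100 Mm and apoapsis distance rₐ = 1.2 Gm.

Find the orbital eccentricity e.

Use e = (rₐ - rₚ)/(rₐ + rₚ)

Convert to SI: rₚ = 100 Mm = 1e+08 m; rₐ = 1.2 Gm = 1.2e+09 m.
e = (rₐ − rₚ) / (rₐ + rₚ).
e = (1.2e+09 − 1e+08) / (1.2e+09 + 1e+08) = 1.1e+09 / 1.3e+09 ≈ 0.8462.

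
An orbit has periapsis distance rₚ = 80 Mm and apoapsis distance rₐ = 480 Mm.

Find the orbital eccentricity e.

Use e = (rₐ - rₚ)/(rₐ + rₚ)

Convert to SI: rₚ = 80 Mm = 8e+07 m; rₐ = 480 Mm = 4.8e+08 m.
e = (rₐ − rₚ) / (rₐ + rₚ).
e = (4.8e+08 − 8e+07) / (4.8e+08 + 8e+07) = 4e+08 / 5.6e+08 ≈ 0.7143.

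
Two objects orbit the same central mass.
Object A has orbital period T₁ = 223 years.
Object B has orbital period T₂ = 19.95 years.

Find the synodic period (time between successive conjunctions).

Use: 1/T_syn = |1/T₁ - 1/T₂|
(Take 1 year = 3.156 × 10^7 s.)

Convert to SI: T₁ = 223 years = 7.03788e+09 s; T₂ = 19.95 years = 6.29622e+08 s.
T_syn = |T₁ · T₂ / (T₁ − T₂)|.
T_syn = |7.03788e+09 · 6.29622e+08 / (7.03788e+09 − 6.29622e+08)| s ≈ 6.915e+08 s = 21.91 years.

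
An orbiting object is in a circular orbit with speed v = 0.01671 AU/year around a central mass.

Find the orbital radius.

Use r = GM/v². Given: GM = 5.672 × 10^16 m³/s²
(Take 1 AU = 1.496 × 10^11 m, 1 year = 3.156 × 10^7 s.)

Convert to SI: v = 0.01671 AU/year = 79.2084 m/s.
For a circular orbit, v² = GM / r, so r = GM / v².
r = 5.672e+16 / (79.2084)² m ≈ 9.041e+12 m = 60.43 AU.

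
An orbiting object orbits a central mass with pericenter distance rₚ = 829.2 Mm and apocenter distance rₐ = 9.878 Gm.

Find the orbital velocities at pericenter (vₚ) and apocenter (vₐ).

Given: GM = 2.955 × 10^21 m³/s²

Convert to SI: rₚ = 829.2 Mm = 8.292e+08 m; rₐ = 9.878 Gm = 9.878e+09 m.
Use the vis-viva equation v² = GM(2/r − 1/a) with a = (rₚ + rₐ)/2 = (8.292e+08 + 9.878e+09)/2 = 5.3536e+09 m.
vₚ = √(GM · (2/rₚ − 1/a)) = √(2.955e+21 · (2/8.292e+08 − 1/5.3536e+09)) m/s ≈ 2.564e+06 m/s = 2564 km/s.
vₐ = √(GM · (2/rₐ − 1/a)) = √(2.955e+21 · (2/9.878e+09 − 1/5.3536e+09)) m/s ≈ 2.153e+05 m/s = 215.3 km/s.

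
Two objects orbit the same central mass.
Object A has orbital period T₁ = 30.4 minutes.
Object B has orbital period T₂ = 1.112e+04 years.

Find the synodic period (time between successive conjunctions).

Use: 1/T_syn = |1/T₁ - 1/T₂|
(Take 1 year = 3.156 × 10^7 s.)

Convert to SI: T₁ = 30.4 minutes = 1824 s; T₂ = 1.112e+04 years = 3.50947e+11 s.
T_syn = |T₁ · T₂ / (T₁ − T₂)|.
T_syn = |1824 · 3.50947e+11 / (1824 − 3.50947e+11)| s ≈ 1824 s = 30.4 minutes.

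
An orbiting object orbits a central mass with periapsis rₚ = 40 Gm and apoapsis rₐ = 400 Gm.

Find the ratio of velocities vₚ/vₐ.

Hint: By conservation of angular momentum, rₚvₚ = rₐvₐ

Convert to SI: rₚ = 40 Gm = 4e+10 m; rₐ = 400 Gm = 4e+11 m.
Conservation of angular momentum gives rₚvₚ = rₐvₐ, so vₚ/vₐ = rₐ/rₚ.
vₚ/vₐ = 4e+11 / 4e+10 ≈ 10.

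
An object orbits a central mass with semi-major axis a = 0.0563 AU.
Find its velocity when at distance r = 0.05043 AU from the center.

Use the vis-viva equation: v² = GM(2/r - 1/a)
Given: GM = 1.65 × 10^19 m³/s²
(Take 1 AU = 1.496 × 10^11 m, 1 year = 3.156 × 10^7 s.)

Convert to SI: a = 0.0563 AU = 8.42248e+09 m; r = 0.05043 AU = 7.54433e+09 m.
Vis-viva: v = √(GM · (2/r − 1/a)).
2/r − 1/a = 2/7.54433e+09 − 1/8.42248e+09 = 1.4637e-10 m⁻¹.
v = √(1.65e+19 · 1.4637e-10) m/s ≈ 4.914e+04 m/s = 10.37 AU/year.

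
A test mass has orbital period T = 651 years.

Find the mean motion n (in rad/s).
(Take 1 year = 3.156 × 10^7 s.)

Convert to SI: T = 651 years = 2.05456e+10 s.
n = 2π / T.
n = 2π / 2.05456e+10 s ≈ 3.058e-10 rad/s.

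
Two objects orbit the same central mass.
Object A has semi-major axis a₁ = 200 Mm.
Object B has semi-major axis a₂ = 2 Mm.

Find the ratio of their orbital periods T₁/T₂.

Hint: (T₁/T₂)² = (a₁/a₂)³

Convert to SI: a₁ = 200 Mm = 2e+08 m; a₂ = 2 Mm = 2e+06 m.
From Kepler's third law, (T₁/T₂)² = (a₁/a₂)³, so T₁/T₂ = (a₁/a₂)^(3/2).
a₁/a₂ = 2e+08 / 2e+06 = 100.
T₁/T₂ = (100)^(3/2) ≈ 1000.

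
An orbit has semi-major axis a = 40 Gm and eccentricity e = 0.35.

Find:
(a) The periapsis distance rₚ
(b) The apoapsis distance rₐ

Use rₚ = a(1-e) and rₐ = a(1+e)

Convert to SI: a = 40 Gm = 4e+10 m.
(a) rₚ = a(1 − e) = 4e+10 · (1 − 0.35) = 4e+10 · 0.65 ≈ 2.6e+10 m = 26 Gm.
(b) rₐ = a(1 + e) = 4e+10 · (1 + 0.35) = 4e+10 · 1.35 ≈ 5.4e+10 m = 54 Gm.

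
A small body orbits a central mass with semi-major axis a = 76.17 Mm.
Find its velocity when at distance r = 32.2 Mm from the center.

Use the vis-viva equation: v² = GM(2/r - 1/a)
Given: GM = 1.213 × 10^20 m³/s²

Convert to SI: a = 76.17 Mm = 7.617e+07 m; r = 32.2 Mm = 3.22e+07 m.
Vis-viva: v = √(GM · (2/r − 1/a)).
2/r − 1/a = 2/3.22e+07 − 1/7.617e+07 = 4.89833e-08 m⁻¹.
v = √(1.213e+20 · 4.89833e-08) m/s ≈ 2.438e+06 m/s = 2438 km/s.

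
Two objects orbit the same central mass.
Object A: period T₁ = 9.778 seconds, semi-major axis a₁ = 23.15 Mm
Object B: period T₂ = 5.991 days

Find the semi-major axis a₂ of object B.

Convert to SI: a₁ = 23.15 Mm = 2.315e+07 m; T₂ = 5.991 days = 517622 s.
Kepler's third law: (T₁/T₂)² = (a₁/a₂)³ ⇒ a₂ = a₁ · (T₂/T₁)^(2/3).
T₂/T₁ = 517622 / 9.778 = 52937.5.
a₂ = 2.315e+07 · (52937.5)^(2/3) m ≈ 3.264e+10 m = 32.64 Gm.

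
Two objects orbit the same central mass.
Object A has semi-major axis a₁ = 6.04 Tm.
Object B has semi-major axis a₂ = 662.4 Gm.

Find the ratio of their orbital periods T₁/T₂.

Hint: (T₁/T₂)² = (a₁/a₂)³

Convert to SI: a₁ = 6.04 Tm = 6.04e+12 m; a₂ = 662.4 Gm = 6.624e+11 m.
From Kepler's third law, (T₁/T₂)² = (a₁/a₂)³, so T₁/T₂ = (a₁/a₂)^(3/2).
a₁/a₂ = 6.04e+12 / 6.624e+11 = 9.11836.
T₁/T₂ = (9.11836)^(3/2) ≈ 27.53.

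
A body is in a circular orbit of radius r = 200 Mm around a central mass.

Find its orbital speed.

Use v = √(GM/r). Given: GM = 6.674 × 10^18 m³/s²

Convert to SI: r = 200 Mm = 2e+08 m.
For a circular orbit, gravity supplies the centripetal force, so v = √(GM / r).
v = √(6.674e+18 / 2e+08) m/s ≈ 1.827e+05 m/s = 182.7 km/s.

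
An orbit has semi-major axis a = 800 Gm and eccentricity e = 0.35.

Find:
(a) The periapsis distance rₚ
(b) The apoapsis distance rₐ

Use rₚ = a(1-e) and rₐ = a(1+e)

Convert to SI: a = 800 Gm = 8e+11 m.
(a) rₚ = a(1 − e) = 8e+11 · (1 − 0.35) = 8e+11 · 0.65 ≈ 5.2e+11 m = 520 Gm.
(b) rₐ = a(1 + e) = 8e+11 · (1 + 0.35) = 8e+11 · 1.35 ≈ 1.08e+12 m = 1.08 Tm.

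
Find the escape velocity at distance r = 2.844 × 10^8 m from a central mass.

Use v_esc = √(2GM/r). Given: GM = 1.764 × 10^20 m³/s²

Escape velocity comes from setting total energy to zero: ½v² − GM/r = 0 ⇒ v_esc = √(2GM / r).
v_esc = √(2 · 1.764e+20 / 2.844e+08) m/s ≈ 1.114e+06 m/s = 1114 km/s.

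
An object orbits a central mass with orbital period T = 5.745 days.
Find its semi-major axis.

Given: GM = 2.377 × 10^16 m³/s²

Convert to SI: T = 5.745 days = 496368 s.
Invert Kepler's third law: a = (GM · T² / (4π²))^(1/3).
Substituting T = 496368 s and GM = 2.377e+16 m³/s²:
a = (2.377e+16 · (496368)² / (4π²))^(1/3) m
a ≈ 5.294e+08 m = 529.4 Mm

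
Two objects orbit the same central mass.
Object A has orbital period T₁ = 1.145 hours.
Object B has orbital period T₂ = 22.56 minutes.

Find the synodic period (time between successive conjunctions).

Convert to SI: T₁ = 1.145 hours = 4122 s; T₂ = 22.56 minutes = 1353.6 s.
T_syn = |T₁ · T₂ / (T₁ − T₂)|.
T_syn = |4122 · 1353.6 / (4122 − 1353.6)| s ≈ 2015 s = 33.59 minutes.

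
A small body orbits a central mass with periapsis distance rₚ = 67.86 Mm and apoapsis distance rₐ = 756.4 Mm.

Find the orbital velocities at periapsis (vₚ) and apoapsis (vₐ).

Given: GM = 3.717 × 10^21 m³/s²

Convert to SI: rₚ = 67.86 Mm = 6.786e+07 m; rₐ = 756.4 Mm = 7.564e+08 m.
Use the vis-viva equation v² = GM(2/r − 1/a) with a = (rₚ + rₐ)/2 = (6.786e+07 + 7.564e+08)/2 = 4.1213e+08 m.
vₚ = √(GM · (2/rₚ − 1/a)) = √(3.717e+21 · (2/6.786e+07 − 1/4.1213e+08)) m/s ≈ 1.003e+07 m/s = 1.003e+04 km/s.
vₐ = √(GM · (2/rₐ − 1/a)) = √(3.717e+21 · (2/7.564e+08 − 1/4.1213e+08)) m/s ≈ 8.995e+05 m/s = 899.5 km/s.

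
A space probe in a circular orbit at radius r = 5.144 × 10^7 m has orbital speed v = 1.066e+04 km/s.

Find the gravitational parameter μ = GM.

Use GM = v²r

Convert to SI: v = 1.066e+04 km/s = 1.066e+07 m/s.
For a circular orbit v² = GM/r, so GM = v² · r.
GM = (1.066e+07)² · 5.144e+07 m³/s² ≈ 5.845e+21 m³/s² = 5.845 × 10^21 m³/s².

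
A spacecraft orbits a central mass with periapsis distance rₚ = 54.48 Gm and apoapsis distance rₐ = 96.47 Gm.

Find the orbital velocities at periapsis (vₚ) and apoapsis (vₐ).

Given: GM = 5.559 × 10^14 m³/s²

Convert to SI: rₚ = 54.48 Gm = 5.448e+10 m; rₐ = 96.47 Gm = 9.647e+10 m.
Use the vis-viva equation v² = GM(2/r − 1/a) with a = (rₚ + rₐ)/2 = (5.448e+10 + 9.647e+10)/2 = 7.5475e+10 m.
vₚ = √(GM · (2/rₚ − 1/a)) = √(5.559e+14 · (2/5.448e+10 − 1/7.5475e+10)) m/s ≈ 114.2 m/s = 114.2 m/s.
vₐ = √(GM · (2/rₐ − 1/a)) = √(5.559e+14 · (2/9.647e+10 − 1/7.5475e+10)) m/s ≈ 64.49 m/s = 64.49 m/s.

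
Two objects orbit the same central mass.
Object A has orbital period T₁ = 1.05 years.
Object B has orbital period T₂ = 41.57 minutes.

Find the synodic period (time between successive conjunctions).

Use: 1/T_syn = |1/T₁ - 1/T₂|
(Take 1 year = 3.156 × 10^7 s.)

Convert to SI: T₁ = 1.05 years = 3.3138e+07 s; T₂ = 41.57 minutes = 2494.2 s.
T_syn = |T₁ · T₂ / (T₁ − T₂)|.
T_syn = |3.3138e+07 · 2494.2 / (3.3138e+07 − 2494.2)| s ≈ 2494 s = 41.57 minutes.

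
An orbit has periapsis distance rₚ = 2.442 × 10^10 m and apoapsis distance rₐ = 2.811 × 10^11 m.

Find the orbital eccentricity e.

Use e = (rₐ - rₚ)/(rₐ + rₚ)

e = (rₐ − rₚ) / (rₐ + rₚ).
e = (2.811e+11 − 2.442e+10) / (2.811e+11 + 2.442e+10) = 2.5668e+11 / 3.0552e+11 ≈ 0.8401.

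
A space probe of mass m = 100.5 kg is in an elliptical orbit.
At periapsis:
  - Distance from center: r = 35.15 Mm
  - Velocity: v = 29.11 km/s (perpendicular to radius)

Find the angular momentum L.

Convert to SI: r = 35.15 Mm = 3.515e+07 m; v = 29.11 km/s = 29110 m/s.
Since v is perpendicular to r, L = m · v · r.
L = 100.5 · 29110 · 3.515e+07 kg·m²/s ≈ 1.028e+14 kg·m²/s.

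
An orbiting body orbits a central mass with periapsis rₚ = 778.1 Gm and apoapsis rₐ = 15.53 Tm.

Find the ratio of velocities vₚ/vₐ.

Convert to SI: rₚ = 778.1 Gm = 7.781e+11 m; rₐ = 15.53 Tm = 1.553e+13 m.
Conservation of angular momentum gives rₚvₚ = rₐvₐ, so vₚ/vₐ = rₐ/rₚ.
vₚ/vₐ = 1.553e+13 / 7.781e+11 ≈ 19.96.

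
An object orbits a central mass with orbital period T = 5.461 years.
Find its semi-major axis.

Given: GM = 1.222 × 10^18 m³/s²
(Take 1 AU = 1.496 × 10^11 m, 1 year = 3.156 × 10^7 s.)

Convert to SI: T = 5.461 years = 1.72349e+08 s.
Invert Kepler's third law: a = (GM · T² / (4π²))^(1/3).
Substituting T = 1.72349e+08 s and GM = 1.222e+18 m³/s²:
a = (1.222e+18 · (1.72349e+08)² / (4π²))^(1/3) m
a ≈ 9.724e+10 m = 0.65 AU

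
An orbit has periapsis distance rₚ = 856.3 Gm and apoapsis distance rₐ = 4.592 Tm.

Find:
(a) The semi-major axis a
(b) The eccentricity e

Convert to SI: rₚ = 856.3 Gm = 8.563e+11 m; rₐ = 4.592 Tm = 4.592e+12 m.
(a) a = (rₚ + rₐ) / 2 = (8.563e+11 + 4.592e+12) / 2 ≈ 2.724e+12 m = 2.724 Tm.
(b) e = (rₐ − rₚ) / (rₐ + rₚ) = (4.592e+12 − 8.563e+11) / (4.592e+12 + 8.563e+11) ≈ 0.6857.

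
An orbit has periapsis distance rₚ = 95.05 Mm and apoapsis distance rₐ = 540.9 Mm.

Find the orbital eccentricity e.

Convert to SI: rₚ = 95.05 Mm = 9.505e+07 m; rₐ = 540.9 Mm = 5.409e+08 m.
e = (rₐ − rₚ) / (rₐ + rₚ).
e = (5.409e+08 − 9.505e+07) / (5.409e+08 + 9.505e+07) = 4.4585e+08 / 6.3595e+08 ≈ 0.7011.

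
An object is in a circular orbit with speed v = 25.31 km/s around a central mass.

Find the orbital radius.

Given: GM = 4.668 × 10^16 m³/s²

Convert to SI: v = 25.31 km/s = 25310 m/s.
For a circular orbit, v² = GM / r, so r = GM / v².
r = 4.668e+16 / (25310)² m ≈ 7.287e+07 m = 72.87 Mm.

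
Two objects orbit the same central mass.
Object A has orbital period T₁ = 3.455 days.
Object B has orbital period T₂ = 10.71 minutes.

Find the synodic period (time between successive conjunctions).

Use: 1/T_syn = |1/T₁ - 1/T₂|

Convert to SI: T₁ = 3.455 days = 298512 s; T₂ = 10.71 minutes = 642.6 s.
T_syn = |T₁ · T₂ / (T₁ − T₂)|.
T_syn = |298512 · 642.6 / (298512 − 642.6)| s ≈ 644 s = 10.73 minutes.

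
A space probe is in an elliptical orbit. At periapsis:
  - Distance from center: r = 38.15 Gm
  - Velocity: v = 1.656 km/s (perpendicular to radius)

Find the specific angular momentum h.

Convert to SI: r = 38.15 Gm = 3.815e+10 m; v = 1.656 km/s = 1656 m/s.
With v perpendicular to r, h = r · v.
h = 3.815e+10 · 1656 m²/s ≈ 6.318e+13 m²/s.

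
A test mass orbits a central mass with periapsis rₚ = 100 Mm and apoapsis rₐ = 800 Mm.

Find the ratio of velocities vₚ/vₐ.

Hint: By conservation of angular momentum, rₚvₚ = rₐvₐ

Convert to SI: rₚ = 100 Mm = 1e+08 m; rₐ = 800 Mm = 8e+08 m.
Conservation of angular momentum gives rₚvₚ = rₐvₐ, so vₚ/vₐ = rₐ/rₚ.
vₚ/vₐ = 8e+08 / 1e+08 ≈ 8.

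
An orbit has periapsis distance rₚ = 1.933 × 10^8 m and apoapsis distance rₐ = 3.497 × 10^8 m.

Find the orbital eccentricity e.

e = (rₐ − rₚ) / (rₐ + rₚ).
e = (3.497e+08 − 1.933e+08) / (3.497e+08 + 1.933e+08) = 1.564e+08 / 5.43e+08 ≈ 0.288.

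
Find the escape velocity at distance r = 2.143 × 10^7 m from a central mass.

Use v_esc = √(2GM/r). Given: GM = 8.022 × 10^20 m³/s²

Escape velocity comes from setting total energy to zero: ½v² − GM/r = 0 ⇒ v_esc = √(2GM / r).
v_esc = √(2 · 8.022e+20 / 2.143e+07) m/s ≈ 8.653e+06 m/s = 8653 km/s.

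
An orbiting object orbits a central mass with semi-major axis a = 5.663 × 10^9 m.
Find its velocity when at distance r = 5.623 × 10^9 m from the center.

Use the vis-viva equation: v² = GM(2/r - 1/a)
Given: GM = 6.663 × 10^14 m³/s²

Vis-viva: v = √(GM · (2/r − 1/a)).
2/r − 1/a = 2/5.623e+09 − 1/5.663e+09 = 1.79097e-10 m⁻¹.
v = √(6.663e+14 · 1.79097e-10) m/s ≈ 345.4 m/s = 345.4 m/s.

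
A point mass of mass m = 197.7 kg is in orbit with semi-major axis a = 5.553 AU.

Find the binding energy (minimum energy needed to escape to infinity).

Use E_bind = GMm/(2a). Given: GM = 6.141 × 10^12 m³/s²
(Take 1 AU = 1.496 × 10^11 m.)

Convert to SI: a = 5.553 AU = 8.30729e+11 m.
Total orbital energy is E = −GMm/(2a); binding energy is E_bind = −E = GMm/(2a).
E_bind = 6.141e+12 · 197.7 / (2 · 8.30729e+11) J ≈ 730.7 J = 730.7 J.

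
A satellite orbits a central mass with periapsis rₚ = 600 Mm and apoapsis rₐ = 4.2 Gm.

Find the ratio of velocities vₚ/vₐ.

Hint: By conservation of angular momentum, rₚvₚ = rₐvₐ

Convert to SI: rₚ = 600 Mm = 6e+08 m; rₐ = 4.2 Gm = 4.2e+09 m.
Conservation of angular momentum gives rₚvₚ = rₐvₐ, so vₚ/vₐ = rₐ/rₚ.
vₚ/vₐ = 4.2e+09 / 6e+08 ≈ 7.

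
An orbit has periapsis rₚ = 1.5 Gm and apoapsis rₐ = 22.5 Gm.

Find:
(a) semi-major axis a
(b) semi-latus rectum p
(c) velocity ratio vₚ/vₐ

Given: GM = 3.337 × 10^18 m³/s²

Convert to SI: rₚ = 1.5 Gm = 1.5e+09 m; rₐ = 22.5 Gm = 2.25e+10 m.
(a) a = (rₚ + rₐ)/2 = (1.5e+09 + 2.25e+10)/2 ≈ 1.2e+10 m
(b) From a = (rₚ + rₐ)/2 = 1.2e+10 m and e = (rₐ − rₚ)/(rₐ + rₚ) = 0.875, p = a(1 − e²) = 1.2e+10 · (1 − (0.875)²) ≈ 2.812e+09 m
(c) Conservation of angular momentum (rₚvₚ = rₐvₐ) gives vₚ/vₐ = rₐ/rₚ = 2.25e+10/1.5e+09 ≈ 15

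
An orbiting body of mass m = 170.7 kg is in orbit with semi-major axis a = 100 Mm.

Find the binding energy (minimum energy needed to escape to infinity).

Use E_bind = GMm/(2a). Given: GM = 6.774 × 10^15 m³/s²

Convert to SI: a = 100 Mm = 1e+08 m.
Total orbital energy is E = −GMm/(2a); binding energy is E_bind = −E = GMm/(2a).
E_bind = 6.774e+15 · 170.7 / (2 · 1e+08) J ≈ 5.782e+09 J = 5.782 GJ.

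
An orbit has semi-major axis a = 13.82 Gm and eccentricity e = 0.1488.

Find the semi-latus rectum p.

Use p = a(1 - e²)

Convert to SI: a = 13.82 Gm = 1.382e+10 m.
p = a (1 − e²).
p = 1.382e+10 · (1 − (0.1488)²) = 1.382e+10 · 0.977859 ≈ 1.351e+10 m = 13.51 Gm.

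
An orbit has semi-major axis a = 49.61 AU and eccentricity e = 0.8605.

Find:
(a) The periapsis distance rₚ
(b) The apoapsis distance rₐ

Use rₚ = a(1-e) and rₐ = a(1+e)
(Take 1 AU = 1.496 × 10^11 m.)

Convert to SI: a = 49.61 AU = 7.42166e+12 m.
(a) rₚ = a(1 − e) = 7.42166e+12 · (1 − 0.8605) = 7.42166e+12 · 0.1395 ≈ 1.035e+12 m = 6.921 AU.
(b) rₐ = a(1 + e) = 7.42166e+12 · (1 + 0.8605) = 7.42166e+12 · 1.8605 ≈ 1.381e+13 m = 92.3 AU.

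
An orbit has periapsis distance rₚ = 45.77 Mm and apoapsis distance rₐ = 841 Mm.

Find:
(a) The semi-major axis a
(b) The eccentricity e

Convert to SI: rₚ = 45.77 Mm = 4.577e+07 m; rₐ = 841 Mm = 8.41e+08 m.
(a) a = (rₚ + rₐ) / 2 = (4.577e+07 + 8.41e+08) / 2 ≈ 4.434e+08 m = 443.4 Mm.
(b) e = (rₐ − rₚ) / (rₐ + rₚ) = (8.41e+08 − 4.577e+07) / (8.41e+08 + 4.577e+07) ≈ 0.8968.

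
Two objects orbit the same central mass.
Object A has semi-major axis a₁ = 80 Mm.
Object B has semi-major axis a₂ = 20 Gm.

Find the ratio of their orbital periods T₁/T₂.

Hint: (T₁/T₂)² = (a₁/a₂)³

Convert to SI: a₁ = 80 Mm = 8e+07 m; a₂ = 20 Gm = 2e+10 m.
From Kepler's third law, (T₁/T₂)² = (a₁/a₂)³, so T₁/T₂ = (a₁/a₂)^(3/2).
a₁/a₂ = 8e+07 / 2e+10 = 0.004.
T₁/T₂ = (0.004)^(3/2) ≈ 0.000253.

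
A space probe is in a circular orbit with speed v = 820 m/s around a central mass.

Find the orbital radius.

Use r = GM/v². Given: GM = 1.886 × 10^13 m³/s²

For a circular orbit, v² = GM / r, so r = GM / v².
r = 1.886e+13 / (820)² m ≈ 2.805e+07 m = 2.805 × 10^7 m.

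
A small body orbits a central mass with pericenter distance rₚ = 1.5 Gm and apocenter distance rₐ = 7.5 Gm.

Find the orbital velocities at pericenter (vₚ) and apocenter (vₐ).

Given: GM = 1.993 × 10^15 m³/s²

Convert to SI: rₚ = 1.5 Gm = 1.5e+09 m; rₐ = 7.5 Gm = 7.5e+09 m.
Use the vis-viva equation v² = GM(2/r − 1/a) with a = (rₚ + rₐ)/2 = (1.5e+09 + 7.5e+09)/2 = 4.5e+09 m.
vₚ = √(GM · (2/rₚ − 1/a)) = √(1.993e+15 · (2/1.5e+09 − 1/4.5e+09)) m/s ≈ 1488 m/s = 1.488 km/s.
vₐ = √(GM · (2/rₐ − 1/a)) = √(1.993e+15 · (2/7.5e+09 − 1/4.5e+09)) m/s ≈ 297.6 m/s = 297.6 m/s.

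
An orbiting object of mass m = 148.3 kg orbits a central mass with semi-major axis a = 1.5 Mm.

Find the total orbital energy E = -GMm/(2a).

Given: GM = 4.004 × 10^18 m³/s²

Convert to SI: a = 1.5 Mm = 1.5e+06 m.
E = −GMm / (2a).
E = −4.004e+18 · 148.3 / (2 · 1.5e+06) J ≈ -1.979e+14 J = -197.9 TJ.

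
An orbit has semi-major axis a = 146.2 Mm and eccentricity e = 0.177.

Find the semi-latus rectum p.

Convert to SI: a = 146.2 Mm = 1.462e+08 m.
p = a (1 − e²).
p = 1.462e+08 · (1 − (0.177)²) = 1.462e+08 · 0.968671 ≈ 1.416e+08 m = 141.6 Mm.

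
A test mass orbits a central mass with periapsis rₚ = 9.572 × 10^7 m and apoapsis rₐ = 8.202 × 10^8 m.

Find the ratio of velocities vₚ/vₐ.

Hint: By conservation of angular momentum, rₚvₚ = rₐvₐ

Conservation of angular momentum gives rₚvₚ = rₐvₐ, so vₚ/vₐ = rₐ/rₚ.
vₚ/vₐ = 8.202e+08 / 9.572e+07 ≈ 8.569.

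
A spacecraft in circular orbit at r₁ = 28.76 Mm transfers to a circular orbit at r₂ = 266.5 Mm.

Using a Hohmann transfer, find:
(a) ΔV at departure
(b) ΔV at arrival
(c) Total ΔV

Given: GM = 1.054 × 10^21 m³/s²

Convert to SI: r₁ = 28.76 Mm = 2.876e+07 m; r₂ = 266.5 Mm = 2.665e+08 m.
Transfer semi-major axis: a_t = (r₁ + r₂)/2 = (2.876e+07 + 2.665e+08)/2 = 1.4763e+08 m.
Circular speeds: v₁ = √(GM/r₁) = 6.05377e+06 m/s, v₂ = √(GM/r₂) = 1.98871e+06 m/s.
Transfer speeds (vis-viva v² = GM(2/r − 1/a_t)): v₁ᵗ = 8.13368e+06 m/s, v₂ᵗ = 877766 m/s.
(a) ΔV₁ = |v₁ᵗ − v₁| ≈ 2.08e+06 m/s = 2080 km/s.
(b) ΔV₂ = |v₂ − v₂ᵗ| ≈ 1.111e+06 m/s = 1111 km/s.
(c) ΔV_total = ΔV₁ + ΔV₂ ≈ 3.191e+06 m/s = 3191 km/s.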